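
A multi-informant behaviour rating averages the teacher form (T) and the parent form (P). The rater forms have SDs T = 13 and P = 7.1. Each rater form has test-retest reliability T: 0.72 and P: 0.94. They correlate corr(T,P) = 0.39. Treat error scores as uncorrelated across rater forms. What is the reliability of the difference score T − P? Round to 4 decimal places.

Var(T−P) = 13² + 7.1² − 2·13·7.1·0.39 = 219.41 − 71.994 = 147.416.
Under uncorrelated errors the observed covariances equal the true-score covariances, so only the own-variance terms attenuate.
True-score variance = [13²·0.72 + 7.1²·0.94] − 71.994 = 169.065 − 71.994 = 97.0714.
Reliability = 97.0714 / 147.416 = 0.6585.

0.6585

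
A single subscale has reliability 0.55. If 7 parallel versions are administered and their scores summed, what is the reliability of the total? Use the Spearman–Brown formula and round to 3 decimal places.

0.895

ρ_k = kρ / (1 + (k−1)ρ) = 7·0.55 / (1 + 6·0.55) = 3.850 / 4.300 = 0.895.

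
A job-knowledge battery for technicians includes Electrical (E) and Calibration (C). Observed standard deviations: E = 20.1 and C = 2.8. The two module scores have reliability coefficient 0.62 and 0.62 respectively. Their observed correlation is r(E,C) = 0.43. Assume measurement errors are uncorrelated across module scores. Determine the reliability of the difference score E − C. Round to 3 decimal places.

Var(E−C) = 20.1² + 2.8² − 2·20.1·2.8·0.43 = 411.85 − 48.4008 = 363.449.
Because errors are independent across components, Cov(Tᵢ,Tⱼ) = Cov(Xᵢ,Xⱼ); the off-diagonal part of the true-score variance is the same as above.
True-score variance = [20.1²·0.62 + 2.8²·0.62] − 48.4008 = 255.347 − 48.4008 = 206.946.
Reliability = 206.946 / 363.449 = 0.569.

0.569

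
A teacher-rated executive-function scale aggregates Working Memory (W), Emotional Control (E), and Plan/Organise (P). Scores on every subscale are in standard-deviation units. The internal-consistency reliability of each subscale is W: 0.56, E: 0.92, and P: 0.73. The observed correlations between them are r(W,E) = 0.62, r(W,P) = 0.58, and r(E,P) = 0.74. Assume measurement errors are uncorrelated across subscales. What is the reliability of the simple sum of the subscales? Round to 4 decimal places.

Var(W+E+P) = 3 + 2·[0.62 + 0.58 + 0.74] = 3 + 3.88 = 6.88.
With uncorrelated errors the cross-covariances are all true-score covariance, so they carry over unchanged; only the diagonal terms shrink to ρᵢσᵢ².
True-score variance = [0.56 + 0.92 + 0.73] + 3.88 = 2.21 + 3.88 = 6.09.
Reliability = 6.09 / 6.88 = 0.8852.

0.8852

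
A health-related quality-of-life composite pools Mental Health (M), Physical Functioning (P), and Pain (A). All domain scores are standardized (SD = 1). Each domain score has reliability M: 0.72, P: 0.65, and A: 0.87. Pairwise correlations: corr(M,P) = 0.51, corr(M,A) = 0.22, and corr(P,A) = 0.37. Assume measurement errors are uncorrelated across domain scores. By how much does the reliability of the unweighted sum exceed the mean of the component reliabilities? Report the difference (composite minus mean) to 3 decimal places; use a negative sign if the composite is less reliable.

Var(sum) = 3 + 2.2 = 5.2; true-score variance = 2.24 + 2.2 = 4.44; composite reliability = 0.8538.
Mean component reliability = 0.7467.
Difference = 0.8538 − 0.7467 = 0.107.

0.107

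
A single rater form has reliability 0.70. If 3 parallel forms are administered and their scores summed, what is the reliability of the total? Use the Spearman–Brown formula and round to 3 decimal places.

0.875

ρ_k = kρ / (1 + (k−1)ρ) = 3·0.70 / (1 + 2·0.70) = 2.100 / 2.400 = 0.875.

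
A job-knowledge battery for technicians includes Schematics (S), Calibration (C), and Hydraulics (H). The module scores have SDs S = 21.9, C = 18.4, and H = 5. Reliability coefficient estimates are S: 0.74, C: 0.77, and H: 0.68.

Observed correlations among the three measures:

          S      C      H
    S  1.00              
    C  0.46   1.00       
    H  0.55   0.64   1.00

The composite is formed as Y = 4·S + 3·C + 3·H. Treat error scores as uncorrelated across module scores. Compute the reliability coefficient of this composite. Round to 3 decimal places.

Var(Y) = 4²·21.9² + 3²·18.4² + 3²·5² + 2·[12·21.9·18.4·0.46 + 12·21.9·5·0.55 + 9·18.4·5·0.64] = 10945.8 + 6953.92 = 17899.7.
Under uncorrelated errors the observed covariances equal the true-score covariances, so only the own-variance terms attenuate.
True-score variance = [4²·21.9²·0.74 + 3²·18.4²·0.77 + 3²·5²·0.68] + 6953.92 = 8177.8 + 6953.92 = 15131.7.
Reliability = 15131.7 / 17899.7 = 0.845.

0.845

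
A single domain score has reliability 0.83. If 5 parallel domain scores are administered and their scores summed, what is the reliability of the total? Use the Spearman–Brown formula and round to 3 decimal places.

0.961

ρ_k = kρ / (1 + (k−1)ρ) = 5·0.83 / (1 + 4·0.83) = 4.150 / 4.320 = 0.961.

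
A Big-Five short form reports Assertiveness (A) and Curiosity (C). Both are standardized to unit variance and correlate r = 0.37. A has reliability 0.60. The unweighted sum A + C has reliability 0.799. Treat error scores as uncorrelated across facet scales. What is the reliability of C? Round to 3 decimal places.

0.849

Var(A+C) = 2 + 2·0.37 = 2.740.
True-score variance = ρ_A + ρ_C + 2·0.37, so 0.799 = (0.60 + ρ_C + 0.74) / 2.740.
ρ_C = 0.799·2.740 − 0.60 − 0.74 = 0.849.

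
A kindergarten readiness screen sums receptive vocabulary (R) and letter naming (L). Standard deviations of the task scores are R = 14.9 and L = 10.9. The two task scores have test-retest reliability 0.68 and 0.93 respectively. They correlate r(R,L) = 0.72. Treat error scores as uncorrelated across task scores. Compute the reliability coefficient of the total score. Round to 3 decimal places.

Var(R+L) = 14.9² + 10.9² + 2·[14.9·10.9·0.72] = 340.82 + 233.87 = 574.69.
With uncorrelated errors the cross-covariances are all true-score covariance, so they carry over unchanged; only the diagonal terms shrink to ρᵢσᵢ².
True-score variance = [14.9²·0.68 + 10.9²·0.93] + 233.87 = 261.46 + 233.87 = 495.331.
Reliability = 495.331 / 574.69 = 0.862.

0.862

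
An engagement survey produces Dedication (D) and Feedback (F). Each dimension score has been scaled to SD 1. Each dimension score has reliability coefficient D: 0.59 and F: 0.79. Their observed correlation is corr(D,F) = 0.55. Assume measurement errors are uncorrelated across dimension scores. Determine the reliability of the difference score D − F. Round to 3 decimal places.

Var(D−F) = 1 + 1 − 2·0.55 = 2 − 1.1 = 0.9.
Because errors are independent across components, Cov(Tᵢ,Tⱼ) = Cov(Xᵢ,Xⱼ); the off-diagonal part of the true-score variance is the same as above.
True-score variance = [0.59 + 0.79] − 1.1 = 1.38 − 1.1 = 0.28.
Reliability = 0.28 / 0.9 = 0.311.

0.311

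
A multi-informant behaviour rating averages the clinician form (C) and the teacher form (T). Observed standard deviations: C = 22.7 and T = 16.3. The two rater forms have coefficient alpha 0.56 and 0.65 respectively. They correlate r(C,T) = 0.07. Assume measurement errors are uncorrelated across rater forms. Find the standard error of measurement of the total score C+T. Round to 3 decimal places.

17.881

Var(total) = 780.98 + 51.8014 = 832.781.
True-score variance = 461.261 + 51.8014 = 513.062, so reliability = 0.6161.
Error variance = 832.781 − 513.062 = 319.719; SEM = √319.719 = 17.881.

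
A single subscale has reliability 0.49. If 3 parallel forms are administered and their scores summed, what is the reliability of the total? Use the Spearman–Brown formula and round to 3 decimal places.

ρ_k = kρ / (1 + (k−1)ρ) = 3·0.49 / (1 + 2·0.49) = 1.470 / 1.980 = 0.742.

0.742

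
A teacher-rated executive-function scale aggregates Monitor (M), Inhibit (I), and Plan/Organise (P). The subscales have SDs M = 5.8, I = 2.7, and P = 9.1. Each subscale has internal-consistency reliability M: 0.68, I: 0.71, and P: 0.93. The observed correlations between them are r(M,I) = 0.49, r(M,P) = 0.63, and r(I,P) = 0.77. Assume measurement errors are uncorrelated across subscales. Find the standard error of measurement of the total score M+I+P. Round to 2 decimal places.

4.32

Var(total) = 123.74 + 119.687 = 243.427.
True-score variance = 105.064 + 119.687 = 224.752, so reliability = 0.9233.
Error variance = 243.427 − 224.752 = 18.6756; SEM = √18.6756 = 4.32.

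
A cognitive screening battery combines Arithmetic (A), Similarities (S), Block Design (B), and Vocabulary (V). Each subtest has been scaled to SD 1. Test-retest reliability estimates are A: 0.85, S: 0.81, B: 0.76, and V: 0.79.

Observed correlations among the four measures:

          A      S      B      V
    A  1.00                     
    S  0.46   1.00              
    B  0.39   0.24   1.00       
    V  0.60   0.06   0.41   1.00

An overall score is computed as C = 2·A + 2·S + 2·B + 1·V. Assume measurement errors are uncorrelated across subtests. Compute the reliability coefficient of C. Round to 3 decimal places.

0.903

Var(C) = 2² + 2² + 2² + 1 + 2·[4·0.46 + 4·0.39 + 2·0.60 + 4·0.24 + 2·0.06 + 2·0.41] = 13 + 13 = 26.
Because errors are independent across components, Cov(Tᵢ,Tⱼ) = Cov(Xᵢ,Xⱼ); the off-diagonal part of the true-score variance is the same as above.
True-score variance = [2²·0.85 + 2²·0.81 + 2²·0.76 + 0.79] + 13 = 10.47 + 13 = 23.47.
Reliability = 23.47 / 26 = 0.903.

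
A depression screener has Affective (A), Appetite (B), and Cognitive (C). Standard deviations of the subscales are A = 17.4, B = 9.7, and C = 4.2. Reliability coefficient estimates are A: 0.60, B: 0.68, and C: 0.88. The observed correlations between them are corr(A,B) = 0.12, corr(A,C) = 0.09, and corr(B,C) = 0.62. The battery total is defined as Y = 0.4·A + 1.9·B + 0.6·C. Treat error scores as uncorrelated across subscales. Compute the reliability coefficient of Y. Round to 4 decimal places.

Var(Y) = 0.4²·17.4² + 1.9²·9.7² + 0.6²·4.2² + 2·[0.76·17.4·9.7·0.12 + 0.24·17.4·4.2·0.09 + 1.14·9.7·4.2·0.62] = 394.457 + 91.5326 = 485.989.
With uncorrelated errors the cross-covariances are all true-score covariance, so they carry over unchanged; only the diagonal terms shrink to ρᵢσᵢ².
True-score variance = [0.4²·17.4²·0.60 + 1.9²·9.7²·0.68 + 0.6²·4.2²·0.88] + 91.5326 = 265.625 + 91.5326 = 357.158.
Reliability = 357.158 / 485.989 = 0.7349.

0.7349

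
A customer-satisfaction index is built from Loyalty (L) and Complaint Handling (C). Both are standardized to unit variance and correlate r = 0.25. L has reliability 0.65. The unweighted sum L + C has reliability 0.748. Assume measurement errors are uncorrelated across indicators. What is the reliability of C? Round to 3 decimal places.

Var(L+C) = 2 + 2·0.25 = 2.500.
True-score variance = ρ_L + ρ_C + 2·0.25, so 0.748 = (0.65 + ρ_C + 0.50) / 2.500.
ρ_C = 0.748·2.500 − 0.65 − 0.50 = 0.720.

0.720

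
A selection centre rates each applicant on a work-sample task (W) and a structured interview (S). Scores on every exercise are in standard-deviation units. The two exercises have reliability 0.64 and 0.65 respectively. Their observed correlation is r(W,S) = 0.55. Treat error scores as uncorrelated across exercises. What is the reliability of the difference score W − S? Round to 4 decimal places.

0.2111

Var(W−S) = 1 + 1 − 2·0.55 = 2 − 1.1 = 0.9.
Because errors are independent across components, Cov(Tᵢ,Tⱼ) = Cov(Xᵢ,Xⱼ); the off-diagonal part of the true-score variance is the same as above.
True-score variance = [0.64 + 0.65] − 1.1 = 1.29 − 1.1 = 0.19.
Reliability = 0.19 / 0.9 = 0.2111.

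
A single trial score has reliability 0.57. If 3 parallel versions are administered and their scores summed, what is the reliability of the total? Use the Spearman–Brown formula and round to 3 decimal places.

ρ_k = kρ / (1 + (k−1)ρ) = 3·0.57 / (1 + 2·0.57) = 1.710 / 2.140 = 0.799.

0.799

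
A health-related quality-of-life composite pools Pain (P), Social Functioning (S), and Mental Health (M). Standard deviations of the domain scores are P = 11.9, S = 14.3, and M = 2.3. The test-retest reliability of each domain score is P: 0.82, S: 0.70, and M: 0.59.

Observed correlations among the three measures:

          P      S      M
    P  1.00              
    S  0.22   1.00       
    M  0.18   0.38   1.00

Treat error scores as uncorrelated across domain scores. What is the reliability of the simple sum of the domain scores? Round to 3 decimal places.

0.807

Var(P+S+M) = 11.9² + 14.3² + 2.3² + 2·[11.9·14.3·0.22 + 11.9·2.3·0.18 + 14.3·2.3·0.38] = 351.39 + 109.724 = 461.114.
Because errors are independent across components, Cov(Tᵢ,Tⱼ) = Cov(Xᵢ,Xⱼ); the off-diagonal part of the true-score variance is the same as above.
True-score variance = [11.9²·0.82 + 14.3²·0.70 + 2.3²·0.59] + 109.724 = 262.384 + 109.724 = 372.109.
Reliability = 372.109 / 461.114 = 0.807.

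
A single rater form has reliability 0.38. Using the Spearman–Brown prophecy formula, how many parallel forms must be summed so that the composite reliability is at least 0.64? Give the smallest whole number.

3

k ≥ ρ*(1−ρ₁)/(ρ₁(1−ρ*)) = 0.64·0.62 / (0.38·0.36) = 2.901.
Smallest integer k = 3.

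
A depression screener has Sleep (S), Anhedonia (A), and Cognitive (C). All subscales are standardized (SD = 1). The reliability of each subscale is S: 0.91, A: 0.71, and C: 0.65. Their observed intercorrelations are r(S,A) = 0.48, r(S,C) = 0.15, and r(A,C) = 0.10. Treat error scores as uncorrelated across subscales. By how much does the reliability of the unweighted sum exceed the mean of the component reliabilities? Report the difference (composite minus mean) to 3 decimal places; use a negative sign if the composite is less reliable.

0.080

Var(sum) = 3 + 1.46 = 4.46; true-score variance = 2.27 + 1.46 = 3.73; composite reliability = 0.8363.
Mean component reliability = 0.7567.
Difference = 0.8363 − 0.7567 = 0.080.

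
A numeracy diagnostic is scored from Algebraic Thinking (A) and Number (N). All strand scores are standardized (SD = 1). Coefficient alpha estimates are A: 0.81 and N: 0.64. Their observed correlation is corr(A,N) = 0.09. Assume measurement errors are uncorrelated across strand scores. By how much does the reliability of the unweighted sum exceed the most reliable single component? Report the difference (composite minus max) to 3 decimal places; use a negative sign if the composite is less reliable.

-0.062

Var(sum) = 2 + 0.18 = 2.18; true-score variance = 1.45 + 0.18 = 1.63; composite reliability = 0.7477.
Max component reliability = 0.8100.
Difference = 0.7477 − 0.8100 = -0.062.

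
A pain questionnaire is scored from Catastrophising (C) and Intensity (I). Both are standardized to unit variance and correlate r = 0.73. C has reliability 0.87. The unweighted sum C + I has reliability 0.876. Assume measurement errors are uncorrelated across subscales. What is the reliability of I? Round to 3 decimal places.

Var(C+I) = 2 + 2·0.73 = 3.460.
True-score variance = ρ_C + ρ_I + 2·0.73, so 0.876 = (0.87 + ρ_I + 1.46) / 3.460.
ρ_I = 0.876·3.460 − 0.87 − 1.46 = 0.701.

0.701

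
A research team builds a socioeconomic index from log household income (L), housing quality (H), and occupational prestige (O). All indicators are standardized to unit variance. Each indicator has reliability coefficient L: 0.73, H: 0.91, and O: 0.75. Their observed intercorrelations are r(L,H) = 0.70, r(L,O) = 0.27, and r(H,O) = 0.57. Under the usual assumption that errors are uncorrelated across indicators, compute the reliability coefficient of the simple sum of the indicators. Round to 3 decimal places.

0.900

Var(L+H+O) = 3 + 2·[0.70 + 0.27 + 0.57] = 3 + 3.08 = 6.08.
With uncorrelated errors the cross-covariances are all true-score covariance, so they carry over unchanged; only the diagonal terms shrink to ρᵢσᵢ².
True-score variance = [0.73 + 0.91 + 0.75] + 3.08 = 2.39 + 3.08 = 5.47.
Reliability = 5.47 / 6.08 = 0.900.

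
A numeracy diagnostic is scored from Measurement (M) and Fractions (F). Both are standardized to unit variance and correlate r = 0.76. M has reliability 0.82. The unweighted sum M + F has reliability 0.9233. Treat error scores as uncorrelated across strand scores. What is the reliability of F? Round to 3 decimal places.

Var(M+F) = 2 + 2·0.76 = 3.520.
True-score variance = ρ_M + ρ_F + 2·0.76, so 0.9233 = (0.82 + ρ_F + 1.52) / 3.520.
ρ_F = 0.9233·3.520 − 0.82 − 1.52 = 0.910.

0.910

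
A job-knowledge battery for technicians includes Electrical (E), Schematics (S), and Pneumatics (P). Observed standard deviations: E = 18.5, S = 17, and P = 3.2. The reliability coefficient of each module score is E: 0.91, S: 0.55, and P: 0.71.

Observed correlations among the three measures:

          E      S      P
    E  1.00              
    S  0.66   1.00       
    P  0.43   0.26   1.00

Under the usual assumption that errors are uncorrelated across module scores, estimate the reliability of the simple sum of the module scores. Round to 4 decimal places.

Var(E+S+P) = 18.5² + 17² + 3.2² + 2·[18.5·17·0.66 + 18.5·3.2·0.43 + 17·3.2·0.26] = 641.49 + 494.34 = 1135.83.
Because errors are independent across components, Cov(Tᵢ,Tⱼ) = Cov(Xᵢ,Xⱼ); the off-diagonal part of the true-score variance is the same as above.
True-score variance = [18.5²·0.91 + 17²·0.55 + 3.2²·0.71] + 494.34 = 477.668 + 494.34 = 972.008.
Reliability = 972.008 / 1135.83 = 0.8558.

0.8558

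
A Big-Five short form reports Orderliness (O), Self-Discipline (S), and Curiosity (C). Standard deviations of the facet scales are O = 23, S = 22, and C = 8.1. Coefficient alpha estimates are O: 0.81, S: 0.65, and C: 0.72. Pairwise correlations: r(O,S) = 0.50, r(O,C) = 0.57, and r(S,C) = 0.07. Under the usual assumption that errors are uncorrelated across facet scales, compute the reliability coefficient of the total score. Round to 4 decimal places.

Var(O+S+C) = 23² + 22² + 8.1² + 2·[23·22·0.50 + 23·8.1·0.57 + 22·8.1·0.07] = 1078.61 + 743.33 = 1821.94.
With uncorrelated errors the cross-covariances are all true-score covariance, so they carry over unchanged; only the diagonal terms shrink to ρᵢσᵢ².
True-score variance = [23²·0.81 + 22²·0.65 + 8.1²·0.72] + 743.33 = 790.329 + 743.33 = 1533.66.
Reliability = 1533.66 / 1821.94 = 0.8418.

0.8418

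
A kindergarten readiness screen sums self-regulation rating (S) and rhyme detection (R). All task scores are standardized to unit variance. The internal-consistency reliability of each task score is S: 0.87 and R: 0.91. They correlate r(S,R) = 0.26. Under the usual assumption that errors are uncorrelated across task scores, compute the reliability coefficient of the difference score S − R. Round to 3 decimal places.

0.851

Var(S−R) = 1 + 1 − 2·0.26 = 2 − 0.52 = 1.48.
Under uncorrelated errors the observed covariances equal the true-score covariances, so only the own-variance terms attenuate.
True-score variance = [0.87 + 0.91] − 0.52 = 1.78 − 0.52 = 1.26.
Reliability = 1.26 / 1.48 = 0.851.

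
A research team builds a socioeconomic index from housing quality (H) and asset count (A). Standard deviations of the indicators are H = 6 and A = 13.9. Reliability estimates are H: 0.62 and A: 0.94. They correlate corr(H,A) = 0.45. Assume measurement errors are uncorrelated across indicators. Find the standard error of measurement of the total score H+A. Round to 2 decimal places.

5.03

Var(total) = 229.21 + 75.06 = 304.27.
True-score variance = 203.937 + 75.06 = 278.997, so reliability = 0.9169.
Error variance = 304.27 − 278.997 = 25.2726; SEM = √25.2726 = 5.03.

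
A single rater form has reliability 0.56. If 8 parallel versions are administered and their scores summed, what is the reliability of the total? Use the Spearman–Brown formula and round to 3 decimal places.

ρ_k = kρ / (1 + (k−1)ρ) = 8·0.56 / (1 + 7·0.56) = 4.480 / 4.920 = 0.911.

0.911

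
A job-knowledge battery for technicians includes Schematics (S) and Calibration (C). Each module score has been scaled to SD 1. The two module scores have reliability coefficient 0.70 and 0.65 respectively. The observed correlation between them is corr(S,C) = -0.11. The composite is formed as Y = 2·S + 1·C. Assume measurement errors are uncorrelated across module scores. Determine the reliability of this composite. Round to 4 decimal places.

0.6601

Var(Y) = 2² + 1 + 2·[2·(-0.11)] = 5 − 0.44 = 4.56.
Under uncorrelated errors the observed covariances equal the true-score covariances, so only the own-variance terms attenuate.
True-score variance = [2²·0.70 + 0.65] − 0.44 = 3.45 − 0.44 = 3.01.
Reliability = 3.01 / 4.56 = 0.6601.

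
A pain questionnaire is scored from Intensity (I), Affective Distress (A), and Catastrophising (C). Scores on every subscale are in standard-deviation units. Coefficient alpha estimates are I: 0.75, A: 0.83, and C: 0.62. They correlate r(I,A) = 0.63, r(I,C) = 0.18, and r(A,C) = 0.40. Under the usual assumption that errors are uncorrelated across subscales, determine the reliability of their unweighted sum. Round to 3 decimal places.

0.852

Var(I+A+C) = 3 + 2·[0.63 + 0.18 + 0.40] = 3 + 2.42 = 5.42.
With uncorrelated errors the cross-covariances are all true-score covariance, so they carry over unchanged; only the diagonal terms shrink to ρᵢσᵢ².
True-score variance = [0.75 + 0.83 + 0.62] + 2.42 = 2.2 + 2.42 = 4.62.
Reliability = 4.62 / 5.42 = 0.852.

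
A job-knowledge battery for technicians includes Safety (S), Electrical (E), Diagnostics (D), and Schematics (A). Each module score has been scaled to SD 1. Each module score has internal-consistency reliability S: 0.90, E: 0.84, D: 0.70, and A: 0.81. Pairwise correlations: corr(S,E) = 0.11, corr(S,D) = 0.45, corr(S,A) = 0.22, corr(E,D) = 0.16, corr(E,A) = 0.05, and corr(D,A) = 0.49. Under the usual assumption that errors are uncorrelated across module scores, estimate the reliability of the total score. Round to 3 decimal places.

0.892

Var(S+E+D+A) = 4 + 2·[0.11 + 0.45 + 0.22 + 0.16 + 0.05 + 0.49] = 4 + 2.96 = 6.96.
Under uncorrelated errors the observed covariances equal the true-score covariances, so only the own-variance terms attenuate.
True-score variance = [0.90 + 0.84 + 0.70 + 0.81] + 2.96 = 3.25 + 2.96 = 6.21.
Reliability = 6.21 / 6.96 = 0.892.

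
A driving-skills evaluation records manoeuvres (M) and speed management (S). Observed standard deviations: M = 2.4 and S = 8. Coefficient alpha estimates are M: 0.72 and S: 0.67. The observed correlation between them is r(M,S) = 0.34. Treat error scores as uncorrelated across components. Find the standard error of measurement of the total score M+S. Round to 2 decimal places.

Var(total) = 69.76 + 13.056 = 82.816.
True-score variance = 47.0272 + 13.056 = 60.0832, so reliability = 0.7255.
Error variance = 82.816 − 60.0832 = 22.7328; SEM = √22.7328 = 4.77.

4.77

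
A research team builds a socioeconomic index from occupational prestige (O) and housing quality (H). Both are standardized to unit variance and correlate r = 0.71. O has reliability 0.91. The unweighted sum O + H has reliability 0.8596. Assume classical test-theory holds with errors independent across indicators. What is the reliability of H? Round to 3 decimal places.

0.610

Var(O+H) = 2 + 2·0.71 = 3.420.
True-score variance = ρ_O + ρ_H + 2·0.71, so 0.8596 = (0.91 + ρ_H + 1.42) / 3.420.
ρ_H = 0.8596·3.420 − 0.91 − 1.42 = 0.610.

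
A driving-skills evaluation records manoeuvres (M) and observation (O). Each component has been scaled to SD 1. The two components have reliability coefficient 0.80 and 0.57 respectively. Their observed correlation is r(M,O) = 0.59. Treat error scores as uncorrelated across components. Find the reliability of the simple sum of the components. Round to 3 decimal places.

0.802

Var(M+O) = 2 + 2·[0.59] = 2 + 1.18 = 3.18.
Under uncorrelated errors the observed covariances equal the true-score covariances, so only the own-variance terms attenuate.
True-score variance = [0.80 + 0.57] + 1.18 = 1.37 + 1.18 = 2.55.
Reliability = 2.55 / 3.18 = 0.802.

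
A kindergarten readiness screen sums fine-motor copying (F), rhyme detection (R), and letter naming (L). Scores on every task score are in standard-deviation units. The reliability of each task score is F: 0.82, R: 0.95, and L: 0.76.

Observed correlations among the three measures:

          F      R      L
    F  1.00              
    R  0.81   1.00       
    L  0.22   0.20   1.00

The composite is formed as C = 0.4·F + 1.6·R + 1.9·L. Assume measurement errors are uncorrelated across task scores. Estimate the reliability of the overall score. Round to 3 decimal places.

0.885

Var(C) = 0.4² + 1.6² + 1.9² + 2·[0.64·0.81 + 0.76·0.22 + 3.04·0.20] = 6.33 + 2.5872 = 8.9172.
With uncorrelated errors the cross-covariances are all true-score covariance, so they carry over unchanged; only the diagonal terms shrink to ρᵢσᵢ².
True-score variance = [0.4²·0.82 + 1.6²·0.95 + 1.9²·0.76] + 2.5872 = 5.3068 + 2.5872 = 7.894.
Reliability = 7.894 / 8.9172 = 0.885.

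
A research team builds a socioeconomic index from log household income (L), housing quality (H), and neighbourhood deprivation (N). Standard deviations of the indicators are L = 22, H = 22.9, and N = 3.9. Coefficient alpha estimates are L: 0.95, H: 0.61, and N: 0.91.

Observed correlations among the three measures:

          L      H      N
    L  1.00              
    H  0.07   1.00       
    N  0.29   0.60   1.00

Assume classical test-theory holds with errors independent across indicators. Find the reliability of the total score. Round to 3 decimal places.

0.816

Var(L+H+N) = 22² + 22.9² + 3.9² + 2·[22·22.9·0.07 + 22·3.9·0.29 + 22.9·3.9·0.60] = 1023.62 + 227.468 = 1251.09.
With uncorrelated errors the cross-covariances are all true-score covariance, so they carry over unchanged; only the diagonal terms shrink to ρᵢσᵢ².
True-score variance = [22²·0.95 + 22.9²·0.61 + 3.9²·0.91] + 227.468 = 793.531 + 227.468 = 1021.
Reliability = 1021 / 1251.09 = 0.816.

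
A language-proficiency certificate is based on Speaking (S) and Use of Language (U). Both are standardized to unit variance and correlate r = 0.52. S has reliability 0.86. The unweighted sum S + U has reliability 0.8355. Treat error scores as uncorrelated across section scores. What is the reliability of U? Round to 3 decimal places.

0.640

Var(S+U) = 2 + 2·0.52 = 3.040.
True-score variance = ρ_S + ρ_U + 2·0.52, so 0.8355 = (0.86 + ρ_U + 1.04) / 3.040.
ρ_U = 0.8355·3.040 − 0.86 − 1.04 = 0.640.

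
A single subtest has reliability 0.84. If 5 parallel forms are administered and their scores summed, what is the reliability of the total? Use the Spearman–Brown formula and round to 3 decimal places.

0.963

ρ_k = kρ / (1 + (k−1)ρ) = 5·0.84 / (1 + 4·0.84) = 4.200 / 4.360 = 0.963.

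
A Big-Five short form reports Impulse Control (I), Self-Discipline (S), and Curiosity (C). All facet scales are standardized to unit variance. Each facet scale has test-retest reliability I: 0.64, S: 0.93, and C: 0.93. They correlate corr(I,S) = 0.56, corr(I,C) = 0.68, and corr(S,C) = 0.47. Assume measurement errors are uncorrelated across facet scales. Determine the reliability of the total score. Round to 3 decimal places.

Var(I+S+C) = 3 + 2·[0.56 + 0.68 + 0.47] = 3 + 3.42 = 6.42.
With uncorrelated errors the cross-covariances are all true-score covariance, so they carry over unchanged; only the diagonal terms shrink to ρᵢσᵢ².
True-score variance = [0.64 + 0.93 + 0.93] + 3.42 = 2.5 + 3.42 = 5.92.
Reliability = 5.92 / 6.42 = 0.922.

0.922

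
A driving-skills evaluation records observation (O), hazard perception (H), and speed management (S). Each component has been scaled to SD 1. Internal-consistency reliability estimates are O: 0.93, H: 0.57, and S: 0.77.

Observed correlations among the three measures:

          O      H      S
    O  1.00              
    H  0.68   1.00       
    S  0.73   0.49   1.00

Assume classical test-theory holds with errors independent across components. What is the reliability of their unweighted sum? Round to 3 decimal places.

0.893

Var(O+H+S) = 3 + 2·[0.68 + 0.73 + 0.49] = 3 + 3.8 = 6.8.
Because errors are independent across components, Cov(Tᵢ,Tⱼ) = Cov(Xᵢ,Xⱼ); the off-diagonal part of the true-score variance is the same as above.
True-score variance = [0.93 + 0.57 + 0.77] + 3.8 = 2.27 + 3.8 = 6.07.
Reliability = 6.07 / 6.8 = 0.893.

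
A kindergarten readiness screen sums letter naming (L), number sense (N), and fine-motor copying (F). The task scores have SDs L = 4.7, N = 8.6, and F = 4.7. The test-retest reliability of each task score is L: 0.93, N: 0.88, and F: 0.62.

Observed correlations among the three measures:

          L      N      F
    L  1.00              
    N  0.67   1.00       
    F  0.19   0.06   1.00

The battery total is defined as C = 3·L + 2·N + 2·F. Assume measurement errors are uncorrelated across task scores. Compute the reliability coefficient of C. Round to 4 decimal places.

0.9151

Var(C) = 3²·4.7² + 2²·8.6² + 2²·4.7² + 2·[6·4.7·8.6·0.67 + 6·4.7·4.7·0.19 + 4·8.6·4.7·0.06] = 583.01 + 394.744 = 977.754.
Under uncorrelated errors the observed covariances equal the true-score covariances, so only the own-variance terms attenuate.
True-score variance = [3²·4.7²·0.93 + 2²·8.6²·0.88 + 2²·4.7²·0.62] + 394.744 = 500.016 + 394.744 = 894.759.
Reliability = 894.759 / 977.754 = 0.9151.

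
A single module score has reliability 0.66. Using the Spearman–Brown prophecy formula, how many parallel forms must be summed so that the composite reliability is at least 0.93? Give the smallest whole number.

k ≥ ρ*(1−ρ₁)/(ρ₁(1−ρ*)) = 0.93·0.34 / (0.66·0.07) = 6.844.
Smallest integer k = 7.

7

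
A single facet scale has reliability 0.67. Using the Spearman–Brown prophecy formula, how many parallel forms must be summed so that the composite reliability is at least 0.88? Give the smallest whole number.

k ≥ ρ*(1−ρ₁)/(ρ₁(1−ρ*)) = 0.88·0.33 / (0.67·0.12) = 3.612.
Smallest integer k = 4.

4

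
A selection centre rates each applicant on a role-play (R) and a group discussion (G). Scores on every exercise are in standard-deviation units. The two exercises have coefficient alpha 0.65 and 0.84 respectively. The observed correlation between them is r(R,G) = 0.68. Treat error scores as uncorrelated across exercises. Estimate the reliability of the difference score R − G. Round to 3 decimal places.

Var(R−G) = 1 + 1 − 2·0.68 = 2 − 1.36 = 0.64.
Under uncorrelated errors the observed covariances equal the true-score covariances, so only the own-variance terms attenuate.
True-score variance = [0.65 + 0.84] − 1.36 = 1.49 − 1.36 = 0.13.
Reliability = 0.13 / 0.64 = 0.203.

0.203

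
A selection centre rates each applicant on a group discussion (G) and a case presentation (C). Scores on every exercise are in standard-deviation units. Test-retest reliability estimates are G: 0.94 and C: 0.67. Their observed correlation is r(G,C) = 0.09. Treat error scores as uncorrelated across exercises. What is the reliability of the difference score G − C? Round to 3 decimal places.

0.786

Var(G−C) = 1 + 1 − 2·0.09 = 2 − 0.18 = 1.82.
With uncorrelated errors the cross-covariances are all true-score covariance, so they carry over unchanged; only the diagonal terms shrink to ρᵢσᵢ².
True-score variance = [0.94 + 0.67] − 0.18 = 1.61 − 0.18 = 1.43.
Reliability = 1.43 / 1.82 = 0.786.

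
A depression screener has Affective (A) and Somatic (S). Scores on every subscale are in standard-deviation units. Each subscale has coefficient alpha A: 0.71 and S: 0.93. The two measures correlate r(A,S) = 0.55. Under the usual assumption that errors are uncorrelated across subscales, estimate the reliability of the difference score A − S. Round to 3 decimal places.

0.600

Var(A−S) = 1 + 1 − 2·0.55 = 2 − 1.1 = 0.9.
Under uncorrelated errors the observed covariances equal the true-score covariances, so only the own-variance terms attenuate.
True-score variance = [0.71 + 0.93] − 1.1 = 1.64 − 1.1 = 0.54.
Reliability = 0.54 / 0.9 = 0.600.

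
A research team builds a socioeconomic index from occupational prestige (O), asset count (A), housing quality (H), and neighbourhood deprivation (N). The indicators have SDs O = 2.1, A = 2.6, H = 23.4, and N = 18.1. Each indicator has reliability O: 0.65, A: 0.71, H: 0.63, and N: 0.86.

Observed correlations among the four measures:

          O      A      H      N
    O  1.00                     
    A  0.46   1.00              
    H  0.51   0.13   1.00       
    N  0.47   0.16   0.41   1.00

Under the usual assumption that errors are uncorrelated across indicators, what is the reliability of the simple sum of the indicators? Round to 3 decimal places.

0.814

Var(O+A+H+N) = 2.1² + 2.6² + 23.4² + 18.1² + 2·[2.1·2.6·0.46 + 2.1·23.4·0.51 + 2.1·18.1·0.47 + 2.6·23.4·0.13 + 2.6·18.1·0.16 + 23.4·18.1·0.41] = 886.34 + 469.056 = 1355.4.
Under uncorrelated errors the observed covariances equal the true-score covariances, so only the own-variance terms attenuate.
True-score variance = [2.1²·0.65 + 2.6²·0.71 + 23.4²·0.63 + 18.1²·0.86] + 469.056 = 634.374 + 469.056 = 1103.43.
Reliability = 1103.43 / 1355.4 = 0.814.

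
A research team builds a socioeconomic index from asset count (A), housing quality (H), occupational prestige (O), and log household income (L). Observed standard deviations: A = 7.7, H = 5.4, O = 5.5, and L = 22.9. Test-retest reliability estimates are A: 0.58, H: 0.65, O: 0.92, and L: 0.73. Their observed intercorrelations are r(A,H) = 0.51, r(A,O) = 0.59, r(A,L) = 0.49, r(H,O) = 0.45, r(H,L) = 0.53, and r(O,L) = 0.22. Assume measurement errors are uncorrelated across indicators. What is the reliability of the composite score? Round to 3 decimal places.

Var(A+H+O+L) = 7.7² + 5.4² + 5.5² + 22.9² + 2·[7.7·5.4·0.51 + 7.7·5.5·0.59 + 7.7·22.9·0.49 + 5.4·5.5·0.45 + 5.4·22.9·0.53 + 5.5·22.9·0.22] = 643.11 + 478.416 = 1121.53.
Under uncorrelated errors the observed covariances equal the true-score covariances, so only the own-variance terms attenuate.
True-score variance = [7.7²·0.58 + 5.4²·0.65 + 5.5²·0.92 + 22.9²·0.73] + 478.416 = 463.991 + 478.416 = 942.407.
Reliability = 942.407 / 1121.53 = 0.840.

0.840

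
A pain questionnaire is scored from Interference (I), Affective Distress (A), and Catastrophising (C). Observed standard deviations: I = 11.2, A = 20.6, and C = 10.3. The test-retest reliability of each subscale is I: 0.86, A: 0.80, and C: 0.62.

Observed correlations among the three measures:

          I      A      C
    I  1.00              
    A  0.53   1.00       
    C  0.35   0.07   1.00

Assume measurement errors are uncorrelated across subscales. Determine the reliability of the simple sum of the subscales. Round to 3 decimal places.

Var(I+A+C) = 11.2² + 20.6² + 10.3² + 2·[11.2·20.6·0.53 + 11.2·10.3·0.35 + 20.6·10.3·0.07] = 655.89 + 355.02 = 1010.91.
Because errors are independent across components, Cov(Tᵢ,Tⱼ) = Cov(Xᵢ,Xⱼ); the off-diagonal part of the true-score variance is the same as above.
True-score variance = [11.2²·0.86 + 20.6²·0.80 + 10.3²·0.62] + 355.02 = 513.142 + 355.02 = 868.163.
Reliability = 868.163 / 1010.91 = 0.859.

0.859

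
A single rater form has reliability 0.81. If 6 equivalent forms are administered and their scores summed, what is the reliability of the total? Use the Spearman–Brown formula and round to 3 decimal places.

ρ_k = kρ / (1 + (k−1)ρ) = 6·0.81 / (1 + 5·0.81) = 4.860 / 5.050 = 0.962.

0.962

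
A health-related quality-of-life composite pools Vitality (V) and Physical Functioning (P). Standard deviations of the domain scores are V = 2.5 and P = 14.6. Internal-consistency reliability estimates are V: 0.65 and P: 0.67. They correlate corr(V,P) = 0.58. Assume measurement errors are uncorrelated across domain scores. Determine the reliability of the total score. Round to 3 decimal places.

0.723

Var(V+P) = 2.5² + 14.6² + 2·[2.5·14.6·0.58] = 219.41 + 42.34 = 261.75.
Because errors are independent across components, Cov(Tᵢ,Tⱼ) = Cov(Xᵢ,Xⱼ); the off-diagonal part of the true-score variance is the same as above.
True-score variance = [2.5²·0.65 + 14.6²·0.67] + 42.34 = 146.88 + 42.34 = 189.22.
Reliability = 189.22 / 261.75 = 0.723.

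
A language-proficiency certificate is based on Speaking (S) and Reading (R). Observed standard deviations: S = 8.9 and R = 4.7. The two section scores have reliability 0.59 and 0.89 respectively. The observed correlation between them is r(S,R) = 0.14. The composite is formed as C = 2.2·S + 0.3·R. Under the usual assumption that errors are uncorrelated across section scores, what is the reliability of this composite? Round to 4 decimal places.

Var(C) = 2.2²·8.9² + 0.3²·4.7² + 2·[0.66·8.9·4.7·0.14] = 385.365 + 7.73018 = 393.095.
With uncorrelated errors the cross-covariances are all true-score covariance, so they carry over unchanged; only the diagonal terms shrink to ρᵢσᵢ².
True-score variance = [2.2²·8.9²·0.59 + 0.3²·4.7²·0.89] + 7.73018 = 227.961 + 7.73018 = 235.692.
Reliability = 235.692 / 393.095 = 0.5996.

0.5996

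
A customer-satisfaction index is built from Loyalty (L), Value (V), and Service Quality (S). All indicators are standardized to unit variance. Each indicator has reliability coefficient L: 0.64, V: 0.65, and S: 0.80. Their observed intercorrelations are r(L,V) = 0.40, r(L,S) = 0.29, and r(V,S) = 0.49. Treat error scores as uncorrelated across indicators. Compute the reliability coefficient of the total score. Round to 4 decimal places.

0.8302

Var(L+V+S) = 3 + 2·[0.40 + 0.29 + 0.49] = 3 + 2.36 = 5.36.
With uncorrelated errors the cross-covariances are all true-score covariance, so they carry over unchanged; only the diagonal terms shrink to ρᵢσᵢ².
True-score variance = [0.64 + 0.65 + 0.80] + 2.36 = 2.09 + 2.36 = 4.45.
Reliability = 4.45 / 5.36 = 0.8302.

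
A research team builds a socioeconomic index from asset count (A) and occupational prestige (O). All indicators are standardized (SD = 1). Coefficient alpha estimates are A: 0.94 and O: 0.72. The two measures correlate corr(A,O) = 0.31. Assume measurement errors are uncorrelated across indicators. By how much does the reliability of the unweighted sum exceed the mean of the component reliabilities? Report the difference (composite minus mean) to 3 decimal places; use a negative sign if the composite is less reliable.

0.040

Var(sum) = 2 + 0.62 = 2.62; true-score variance = 1.66 + 0.62 = 2.28; composite reliability = 0.8702.
Mean component reliability = 0.8300.
Difference = 0.8702 − 0.8300 = 0.040.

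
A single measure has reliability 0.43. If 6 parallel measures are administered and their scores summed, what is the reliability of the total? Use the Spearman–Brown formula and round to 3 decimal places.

0.819

ρ_k = kρ / (1 + (k−1)ρ) = 6·0.43 / (1 + 5·0.43) = 2.580 / 3.150 = 0.819.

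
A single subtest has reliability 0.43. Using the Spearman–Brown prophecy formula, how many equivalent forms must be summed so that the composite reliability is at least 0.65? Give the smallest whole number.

3

k ≥ ρ*(1−ρ₁)/(ρ₁(1−ρ*)) = 0.65·0.57 / (0.43·0.35) = 2.462.
Smallest integer k = 3.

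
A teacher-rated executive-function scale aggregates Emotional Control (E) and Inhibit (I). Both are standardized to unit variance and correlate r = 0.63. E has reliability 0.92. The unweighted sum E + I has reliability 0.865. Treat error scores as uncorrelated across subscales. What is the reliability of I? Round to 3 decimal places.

Var(E+I) = 2 + 2·0.63 = 3.260.
True-score variance = ρ_E + ρ_I + 2·0.63, so 0.865 = (0.92 + ρ_I + 1.26) / 3.260.
ρ_I = 0.865·3.260 − 0.92 − 1.26 = 0.640.

0.640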